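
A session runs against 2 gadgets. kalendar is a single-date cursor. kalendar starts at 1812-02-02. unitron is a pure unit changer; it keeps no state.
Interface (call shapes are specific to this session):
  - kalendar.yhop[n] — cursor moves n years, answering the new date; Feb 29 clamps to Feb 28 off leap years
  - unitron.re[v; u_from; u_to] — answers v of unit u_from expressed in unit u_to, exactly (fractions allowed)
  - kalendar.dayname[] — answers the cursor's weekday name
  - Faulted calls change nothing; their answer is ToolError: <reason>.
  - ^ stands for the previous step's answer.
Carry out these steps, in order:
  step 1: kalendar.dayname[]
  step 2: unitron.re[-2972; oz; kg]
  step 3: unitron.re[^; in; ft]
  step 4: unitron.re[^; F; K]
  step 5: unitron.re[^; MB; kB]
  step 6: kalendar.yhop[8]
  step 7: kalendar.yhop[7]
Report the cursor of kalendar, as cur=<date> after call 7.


;; 1. dayname() ~> Sunday
;; 2. re(v→-2972, u_from→oz, u_to→kg) ~> -33701913091/400000000
;; 3. re(v→^, u_from→in, u_to→ft) ~> -33701913091/4800000000
;; 4. re(v→^, u_from→F, u_to→K) ~> 2172714086909/8640000000
;; 5. re(v→^, u_from→MB, u_to→kB) ~> 2172714086909/8640000
;; 6. yhop(n→8) ~> 1820-02-02
;; 7. yhop(n→7) ~> 1827-02-02

Answer: cur=1827-02-02


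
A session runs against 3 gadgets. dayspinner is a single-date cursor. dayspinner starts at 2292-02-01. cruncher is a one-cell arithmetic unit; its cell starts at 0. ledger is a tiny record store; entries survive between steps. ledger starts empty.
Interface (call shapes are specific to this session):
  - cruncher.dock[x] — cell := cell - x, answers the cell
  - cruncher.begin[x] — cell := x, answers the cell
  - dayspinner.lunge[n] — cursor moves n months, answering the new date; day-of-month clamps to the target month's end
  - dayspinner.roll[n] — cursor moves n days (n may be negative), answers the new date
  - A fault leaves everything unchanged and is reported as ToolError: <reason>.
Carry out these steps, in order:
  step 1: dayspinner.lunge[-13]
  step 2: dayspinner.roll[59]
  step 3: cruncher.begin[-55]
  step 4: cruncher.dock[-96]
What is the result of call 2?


>> lunge(-13)
<< 2291-01-01
>> roll(59)
<< 2291-03-01
>> begin(-55)
<< -55
>> dock(-96)
<< 41

Answer: 2291-03-01


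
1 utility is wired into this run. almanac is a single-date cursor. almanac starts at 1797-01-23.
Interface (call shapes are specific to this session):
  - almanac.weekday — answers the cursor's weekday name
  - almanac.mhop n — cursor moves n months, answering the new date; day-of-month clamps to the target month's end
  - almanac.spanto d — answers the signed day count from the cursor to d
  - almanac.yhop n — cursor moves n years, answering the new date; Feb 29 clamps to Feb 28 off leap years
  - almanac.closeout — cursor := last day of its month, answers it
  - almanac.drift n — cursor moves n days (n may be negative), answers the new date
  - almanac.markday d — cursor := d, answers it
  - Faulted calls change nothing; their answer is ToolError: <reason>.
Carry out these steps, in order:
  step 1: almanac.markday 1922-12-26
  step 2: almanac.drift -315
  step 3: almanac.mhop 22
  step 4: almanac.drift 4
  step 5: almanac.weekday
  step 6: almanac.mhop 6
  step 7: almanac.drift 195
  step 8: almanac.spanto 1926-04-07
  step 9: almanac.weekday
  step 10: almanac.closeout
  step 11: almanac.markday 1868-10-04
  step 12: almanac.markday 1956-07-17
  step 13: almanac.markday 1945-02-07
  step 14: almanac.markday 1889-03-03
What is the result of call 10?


==> markday(d: 1922-12-26)
<== 1922-12-26
==> drift(n: -315)
<== 1922-02-14
==> mhop(n: 22)
<== 1923-12-14
==> drift(n: 4)
<== 1923-12-18
==> weekday()
<== Tuesday
==> mhop(n: 6)
<== 1924-06-18
==> drift(n: 195)
<== 1924-12-30
==> spanto(d: 1926-04-07)
<== 463
==> weekday()
<== Tuesday
==> closeout()
<== 1924-12-31
==> markday(d: 1868-10-04)
<== 1868-10-04
==> markday(d: 1956-07-17)
<== 1956-07-17
==> markday(d: 1945-02-07)
<== 1945-02-07
==> markday(d: 1889-03-03)
<== 1889-03-03

Answer: 1924-12-31


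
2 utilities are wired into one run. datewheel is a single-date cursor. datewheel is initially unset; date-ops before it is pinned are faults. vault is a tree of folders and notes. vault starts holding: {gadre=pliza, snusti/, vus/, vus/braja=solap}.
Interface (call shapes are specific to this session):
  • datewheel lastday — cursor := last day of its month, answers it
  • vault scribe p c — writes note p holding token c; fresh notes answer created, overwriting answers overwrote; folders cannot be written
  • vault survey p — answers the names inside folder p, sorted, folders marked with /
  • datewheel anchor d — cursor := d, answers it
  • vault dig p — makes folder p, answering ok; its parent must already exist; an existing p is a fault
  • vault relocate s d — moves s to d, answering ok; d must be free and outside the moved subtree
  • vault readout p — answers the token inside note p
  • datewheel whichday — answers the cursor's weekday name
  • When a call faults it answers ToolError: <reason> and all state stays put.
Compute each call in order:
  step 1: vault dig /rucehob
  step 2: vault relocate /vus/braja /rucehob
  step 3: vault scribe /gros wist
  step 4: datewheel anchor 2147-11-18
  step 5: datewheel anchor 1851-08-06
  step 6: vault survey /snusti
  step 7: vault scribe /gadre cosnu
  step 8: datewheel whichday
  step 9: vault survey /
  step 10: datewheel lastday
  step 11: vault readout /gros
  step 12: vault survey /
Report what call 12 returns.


Answer: [gadre, gros, rucehob/, snusti/, vus/]

Derivation:
Calling vault dig with p=/rucehob, and observe ok.
I use vault relocate with s=/vus/braja, d=/rucehob: ToolError: exists.
I run vault scribe with p=/gros, c=wist, yielding created.
Next I call datewheel anchor with d=2147-11-18, — result: 2147-11-18.
I try datewheel anchor with d=1851-08-06, and observe 1851-08-06.
I invoke vault survey with p=/snusti, — result: [].
I use vault scribe with p=/gadre, c=cosnu: overwrote.
I run datewheel whichday, → Wednesday.
Calling vault survey with p=/, — result: [gadre, gros, rucehob/, snusti/, vus/].
I try datewheel lastday: 1851-08-31.
Calling vault readout with p=/gros: wist.
I run vault survey with p=/, → [gadre, gros, rucehob/, snusti/, vus/].


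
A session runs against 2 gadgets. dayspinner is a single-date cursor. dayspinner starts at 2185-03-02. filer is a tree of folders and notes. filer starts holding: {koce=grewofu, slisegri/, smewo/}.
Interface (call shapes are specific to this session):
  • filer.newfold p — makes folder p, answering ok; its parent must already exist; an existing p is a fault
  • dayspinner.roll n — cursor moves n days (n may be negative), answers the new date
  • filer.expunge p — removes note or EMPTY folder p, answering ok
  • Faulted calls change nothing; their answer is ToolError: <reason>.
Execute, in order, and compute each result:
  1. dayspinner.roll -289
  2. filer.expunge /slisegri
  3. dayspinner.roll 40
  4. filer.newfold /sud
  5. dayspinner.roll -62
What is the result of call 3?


Answer: 2184-06-26

Derivation:
$ roll n→-289
[out] 2184-05-17
$ expunge p→/slisegri
[out] ok
$ roll n→40
[out] 2184-06-26
$ newfold p→/sud
[out] ok
$ roll n→-62
[out] 2184-04-25


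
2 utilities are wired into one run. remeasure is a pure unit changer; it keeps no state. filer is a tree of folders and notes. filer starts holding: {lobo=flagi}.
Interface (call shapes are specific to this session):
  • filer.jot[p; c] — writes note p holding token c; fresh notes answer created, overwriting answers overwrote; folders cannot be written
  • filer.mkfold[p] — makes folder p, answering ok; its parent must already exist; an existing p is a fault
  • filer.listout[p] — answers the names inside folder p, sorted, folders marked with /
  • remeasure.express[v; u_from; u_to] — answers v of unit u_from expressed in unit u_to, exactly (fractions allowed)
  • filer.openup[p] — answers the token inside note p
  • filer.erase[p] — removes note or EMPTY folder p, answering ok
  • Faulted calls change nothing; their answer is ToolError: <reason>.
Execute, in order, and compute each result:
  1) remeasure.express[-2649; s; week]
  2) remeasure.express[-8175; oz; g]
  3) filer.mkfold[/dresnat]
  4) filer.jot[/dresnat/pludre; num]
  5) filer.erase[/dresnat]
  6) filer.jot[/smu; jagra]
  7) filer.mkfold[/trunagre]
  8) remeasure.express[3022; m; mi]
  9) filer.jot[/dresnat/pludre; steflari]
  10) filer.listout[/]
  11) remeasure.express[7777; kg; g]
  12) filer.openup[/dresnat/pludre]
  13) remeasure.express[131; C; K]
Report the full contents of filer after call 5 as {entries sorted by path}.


Answer: {dresnat/, dresnat/pludre=num, lobo=flagi}

Derivation:
·→ remeasure.express(v=-2649, u_from=s, u_to=week)
·← -883/201600
·→ remeasure.express(v=-8175, u_from=oz, u_to=g)
·← -14832470499/64000
·→ filer.mkfold(p=/dresnat)
·← ok
·→ filer.jot(p=/dresnat/pludre, c=num)
·← created
·→ filer.erase(p=/dresnat)
·← ToolError: not empty
·→ filer.jot(p=/smu, c=jagra)
·← created
·→ filer.mkfold(p=/trunagre)
·← ok
·→ remeasure.express(v=3022, u_from=m, u_to=mi)
·← 188875/100584
·→ filer.jot(p=/dresnat/pludre, c=steflari)
·← overwrote
·→ filer.listout(p=/)
·← [dresnat/, lobo, smu, trunagre/]
·→ remeasure.express(v=7777, u_from=kg, u_to=g)
·← 7777000
·→ filer.openup(p=/dresnat/pludre)
·← steflari
·→ remeasure.express(v=131, u_from=C, u_to=K)
·← 8083/20


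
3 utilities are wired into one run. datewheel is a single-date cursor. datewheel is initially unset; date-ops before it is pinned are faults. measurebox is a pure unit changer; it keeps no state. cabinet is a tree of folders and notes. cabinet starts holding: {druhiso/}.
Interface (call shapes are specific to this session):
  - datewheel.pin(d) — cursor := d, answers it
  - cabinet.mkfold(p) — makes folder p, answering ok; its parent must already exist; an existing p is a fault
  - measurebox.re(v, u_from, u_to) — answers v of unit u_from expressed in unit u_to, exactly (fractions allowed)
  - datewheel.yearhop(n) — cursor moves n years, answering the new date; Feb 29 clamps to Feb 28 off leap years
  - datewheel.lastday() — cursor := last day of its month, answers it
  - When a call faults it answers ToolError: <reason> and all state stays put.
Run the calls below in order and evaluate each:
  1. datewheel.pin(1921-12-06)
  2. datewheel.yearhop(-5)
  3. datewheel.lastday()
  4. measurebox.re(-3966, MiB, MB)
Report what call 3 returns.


~$ datewheel.pin d→1921-12-06
:: 1921-12-06
~$ datewheel.yearhop n→-5
:: 1916-12-06
~$ datewheel.lastday
:: 1916-12-31
~$ measurebox.re v→-3966 u_from→MiB u_to→MB
:: -64978944/15625

Answer: 1916-12-31


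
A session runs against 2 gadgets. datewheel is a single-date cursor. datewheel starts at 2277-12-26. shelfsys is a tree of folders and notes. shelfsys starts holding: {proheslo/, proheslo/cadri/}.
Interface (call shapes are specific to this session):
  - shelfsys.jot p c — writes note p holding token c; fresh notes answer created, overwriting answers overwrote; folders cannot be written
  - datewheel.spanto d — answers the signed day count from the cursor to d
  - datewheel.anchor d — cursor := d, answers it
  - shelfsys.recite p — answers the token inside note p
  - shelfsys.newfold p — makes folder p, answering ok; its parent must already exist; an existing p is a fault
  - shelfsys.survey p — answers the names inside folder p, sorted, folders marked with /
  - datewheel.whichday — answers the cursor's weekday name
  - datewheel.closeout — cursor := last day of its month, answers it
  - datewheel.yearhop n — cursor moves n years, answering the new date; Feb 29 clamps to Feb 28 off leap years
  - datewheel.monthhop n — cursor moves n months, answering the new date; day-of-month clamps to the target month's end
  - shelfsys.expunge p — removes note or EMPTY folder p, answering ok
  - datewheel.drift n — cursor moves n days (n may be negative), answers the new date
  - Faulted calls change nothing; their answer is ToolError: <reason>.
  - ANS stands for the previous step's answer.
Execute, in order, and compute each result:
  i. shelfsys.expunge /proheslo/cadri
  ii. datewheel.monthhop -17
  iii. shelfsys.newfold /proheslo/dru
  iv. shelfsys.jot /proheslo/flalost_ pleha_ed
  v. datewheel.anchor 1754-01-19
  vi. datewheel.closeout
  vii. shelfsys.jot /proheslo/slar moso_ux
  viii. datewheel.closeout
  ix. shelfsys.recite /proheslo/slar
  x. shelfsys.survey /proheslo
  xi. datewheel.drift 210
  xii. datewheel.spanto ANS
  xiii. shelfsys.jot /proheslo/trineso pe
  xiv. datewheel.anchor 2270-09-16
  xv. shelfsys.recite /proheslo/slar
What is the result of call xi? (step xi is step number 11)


Act: shelfsys.expunge[p: /proheslo/cadri]
Obs: ok
Act: datewheel.monthhop[n: -17]
Obs: 2276-07-26
Act: shelfsys.newfold[p: /proheslo/dru]
Obs: ok
Act: shelfsys.jot[p: /proheslo/flalost_; c: pleha_ed]
Obs: created
Act: datewheel.anchor[d: 1754-01-19]
Obs: 1754-01-19
Act: datewheel.closeout[]
Obs: 1754-01-31
Act: shelfsys.jot[p: /proheslo/slar; c: moso_ux]
Obs: created
Act: datewheel.closeout[]
Obs: 1754-01-31
Act: shelfsys.recite[p: /proheslo/slar]
Obs: moso_ux
Act: shelfsys.survey[p: /proheslo]
Obs: [dru/, flalost_, slar]
Act: datewheel.drift[n: 210]
Obs: 1754-08-29
Act: datewheel.spanto[d: ANS]
Obs: 0
Act: shelfsys.jot[p: /proheslo/trineso; c: pe]
Obs: created
Act: datewheel.anchor[d: 2270-09-16]
Obs: 2270-09-16
Act: shelfsys.recite[p: /proheslo/slar]
Obs: moso_ux

Answer: 1754-08-29


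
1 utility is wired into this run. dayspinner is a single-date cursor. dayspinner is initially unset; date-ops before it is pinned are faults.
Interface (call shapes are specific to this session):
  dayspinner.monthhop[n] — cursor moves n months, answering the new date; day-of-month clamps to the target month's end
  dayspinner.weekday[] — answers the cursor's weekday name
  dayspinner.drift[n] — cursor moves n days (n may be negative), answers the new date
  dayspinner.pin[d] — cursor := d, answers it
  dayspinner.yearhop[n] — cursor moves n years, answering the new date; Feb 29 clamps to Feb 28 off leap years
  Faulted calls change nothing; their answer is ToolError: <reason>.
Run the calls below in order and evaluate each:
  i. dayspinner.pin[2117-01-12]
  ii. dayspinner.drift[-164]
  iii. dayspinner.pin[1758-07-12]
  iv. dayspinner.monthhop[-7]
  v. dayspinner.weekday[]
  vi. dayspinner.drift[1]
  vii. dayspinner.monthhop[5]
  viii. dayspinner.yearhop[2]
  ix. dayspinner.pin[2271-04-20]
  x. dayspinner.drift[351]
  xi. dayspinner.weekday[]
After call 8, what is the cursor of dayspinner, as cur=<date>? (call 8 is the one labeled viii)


Answer: cur=1760-05-13

Derivation:
! pin(d=2117-01-12) -> 2117-01-12
! drift(n=-164) -> 2116-08-01
! pin(d=1758-07-12) -> 1758-07-12
! monthhop(n=-7) -> 1757-12-12
! weekday() -> Monday
! drift(n=1) -> 1757-12-13
! monthhop(n=5) -> 1758-05-13
! yearhop(n=2) -> 1760-05-13
! pin(d=2271-04-20) -> 2271-04-20
! drift(n=351) -> 2272-04-05
! weekday() -> Friday


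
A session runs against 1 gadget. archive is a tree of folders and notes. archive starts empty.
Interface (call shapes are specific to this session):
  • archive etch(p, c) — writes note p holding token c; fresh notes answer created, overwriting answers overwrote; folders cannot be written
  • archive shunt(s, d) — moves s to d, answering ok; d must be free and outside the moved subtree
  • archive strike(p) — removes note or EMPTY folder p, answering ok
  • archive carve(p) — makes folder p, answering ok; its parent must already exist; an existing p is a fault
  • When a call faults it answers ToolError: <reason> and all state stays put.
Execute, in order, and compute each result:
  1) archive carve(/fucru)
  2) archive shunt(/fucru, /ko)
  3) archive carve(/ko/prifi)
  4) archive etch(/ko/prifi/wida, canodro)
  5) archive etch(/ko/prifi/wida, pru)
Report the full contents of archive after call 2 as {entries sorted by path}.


$ archive carve p: /fucru
:: ok
$ archive shunt s: /fucru d: /ko
:: ok
$ archive carve p: /ko/prifi
:: ok
$ archive etch p: /ko/prifi/wida c: canodro
:: created
$ archive etch p: /ko/prifi/wida c: pru
:: overwrote

Answer: {ko/}


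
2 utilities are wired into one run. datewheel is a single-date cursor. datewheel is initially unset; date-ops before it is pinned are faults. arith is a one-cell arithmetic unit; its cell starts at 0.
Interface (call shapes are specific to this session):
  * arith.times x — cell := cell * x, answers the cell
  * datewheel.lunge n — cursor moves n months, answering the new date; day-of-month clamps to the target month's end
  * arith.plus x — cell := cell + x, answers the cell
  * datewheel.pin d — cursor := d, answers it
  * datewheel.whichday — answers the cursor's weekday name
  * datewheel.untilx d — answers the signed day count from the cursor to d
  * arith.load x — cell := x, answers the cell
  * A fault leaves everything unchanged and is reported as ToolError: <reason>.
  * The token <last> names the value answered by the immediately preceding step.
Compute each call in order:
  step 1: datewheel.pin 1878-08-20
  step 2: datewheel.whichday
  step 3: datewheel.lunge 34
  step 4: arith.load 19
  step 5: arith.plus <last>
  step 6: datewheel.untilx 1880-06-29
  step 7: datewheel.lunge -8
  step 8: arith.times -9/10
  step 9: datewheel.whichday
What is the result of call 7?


Answer: 1880-10-20

Derivation:
Step: datewheel.pin[1878-08-20]
Result: 1878-08-20
Step: datewheel.whichday[]
Result: Tuesday
Step: datewheel.lunge[34]
Result: 1881-06-20
Step: arith.load[19]
Result: 19
Step: arith.plus[<last>]
Result: 38
Step: datewheel.untilx[1880-06-29]
Result: -356
Step: datewheel.lunge[-8]
Result: 1880-10-20
Step: arith.times[-9/10]
Result: -171/5
Step: datewheel.whichday[]
Result: Wednesday


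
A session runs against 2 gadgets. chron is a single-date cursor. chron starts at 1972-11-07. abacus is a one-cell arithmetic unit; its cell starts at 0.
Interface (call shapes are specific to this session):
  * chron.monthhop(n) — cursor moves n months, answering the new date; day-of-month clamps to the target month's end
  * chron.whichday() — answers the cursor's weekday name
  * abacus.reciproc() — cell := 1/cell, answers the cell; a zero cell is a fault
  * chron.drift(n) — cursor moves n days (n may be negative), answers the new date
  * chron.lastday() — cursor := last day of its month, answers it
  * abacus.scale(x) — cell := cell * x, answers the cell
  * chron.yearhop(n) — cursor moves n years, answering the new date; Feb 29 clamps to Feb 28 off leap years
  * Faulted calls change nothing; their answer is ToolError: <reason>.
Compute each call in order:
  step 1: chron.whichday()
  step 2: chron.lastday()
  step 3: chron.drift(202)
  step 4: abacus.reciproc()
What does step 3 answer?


Answer: 1973-06-20

Derivation:
==> chron.whichday()
<== Tuesday
==> chron.lastday()
<== 1972-11-30
==> chron.drift(n=202)
<== 1973-06-20
==> abacus.reciproc()
<== ToolError: reciprocal of zero


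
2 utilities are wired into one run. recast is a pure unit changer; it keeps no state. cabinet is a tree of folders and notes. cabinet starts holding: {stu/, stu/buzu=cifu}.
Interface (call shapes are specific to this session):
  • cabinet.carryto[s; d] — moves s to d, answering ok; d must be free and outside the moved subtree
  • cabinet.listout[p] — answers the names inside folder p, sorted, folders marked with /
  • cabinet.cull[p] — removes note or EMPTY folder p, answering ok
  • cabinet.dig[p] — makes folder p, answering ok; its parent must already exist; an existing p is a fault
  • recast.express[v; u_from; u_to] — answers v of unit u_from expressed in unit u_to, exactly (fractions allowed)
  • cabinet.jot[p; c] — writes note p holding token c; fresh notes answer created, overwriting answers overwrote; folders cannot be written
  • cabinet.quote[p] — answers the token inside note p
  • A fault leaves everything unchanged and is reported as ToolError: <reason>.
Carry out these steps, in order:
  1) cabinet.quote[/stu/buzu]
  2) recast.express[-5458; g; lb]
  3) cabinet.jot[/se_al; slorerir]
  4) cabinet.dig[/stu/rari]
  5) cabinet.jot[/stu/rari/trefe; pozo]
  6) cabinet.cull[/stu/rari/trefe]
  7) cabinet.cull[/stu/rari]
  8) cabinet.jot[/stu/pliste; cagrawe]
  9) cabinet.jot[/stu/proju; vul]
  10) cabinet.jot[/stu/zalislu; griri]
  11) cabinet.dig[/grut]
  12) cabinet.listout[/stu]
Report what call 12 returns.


Answer: [buzu, pliste, proju, zalislu]

Derivation:
Invoking cabinet.quote(/stu/buzu), and see cifu.
Calling recast.express(-5458, g, lb), — result: -545800000/45359237.
Then cabinet.jot(/se_al, slorerir), — result: created.
Next I call cabinet.dig(/stu/rari), → ok.
I run cabinet.jot(/stu/rari/trefe, pozo), and see created.
I run cabinet.cull(/stu/rari/trefe): ok.
Using cabinet.cull(/stu/rari), which returns ok.
I call cabinet.jot(/stu/pliste, cagrawe), which returns created.
Calling cabinet.jot(/stu/proju, vul), → created.
Next I call cabinet.jot(/stu/zalislu, griri): created.
I use cabinet.dig(/grut), — result: ok.
I run cabinet.listout(/stu): [buzu, pliste, proju, zalislu].


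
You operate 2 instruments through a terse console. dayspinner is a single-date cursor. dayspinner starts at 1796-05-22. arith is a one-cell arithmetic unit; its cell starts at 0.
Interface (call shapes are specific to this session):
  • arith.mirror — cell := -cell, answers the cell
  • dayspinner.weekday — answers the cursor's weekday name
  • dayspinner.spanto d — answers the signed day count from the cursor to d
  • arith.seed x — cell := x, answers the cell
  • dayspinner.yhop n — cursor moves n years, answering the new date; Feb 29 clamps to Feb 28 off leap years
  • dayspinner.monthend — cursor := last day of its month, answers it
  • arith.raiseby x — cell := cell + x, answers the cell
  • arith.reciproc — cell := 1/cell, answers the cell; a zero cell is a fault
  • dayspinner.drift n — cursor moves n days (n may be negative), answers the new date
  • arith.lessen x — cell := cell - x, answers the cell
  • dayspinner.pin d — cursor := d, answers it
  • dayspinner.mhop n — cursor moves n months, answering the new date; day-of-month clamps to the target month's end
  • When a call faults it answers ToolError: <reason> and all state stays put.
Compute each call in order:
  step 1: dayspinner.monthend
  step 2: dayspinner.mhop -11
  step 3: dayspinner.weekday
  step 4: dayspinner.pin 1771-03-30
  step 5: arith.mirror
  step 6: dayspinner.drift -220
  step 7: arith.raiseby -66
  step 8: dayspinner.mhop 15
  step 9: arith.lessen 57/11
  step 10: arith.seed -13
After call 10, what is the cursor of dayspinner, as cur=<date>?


>> monthend()
<< 1796-05-31
>> mhop(n='-11')
<< 1795-06-30
>> weekday()
<< Tuesday
>> pin(d='1771-03-30')
<< 1771-03-30
>> mirror()
<< 0
>> drift(n='-220')
<< 1770-08-22
>> raiseby(x='-66')
<< -66
>> mhop(n='15')
<< 1771-11-22
>> lessen(x='57/11')
<< -783/11
>> seed(x='-13')
<< -13

Answer: cur=1771-11-22


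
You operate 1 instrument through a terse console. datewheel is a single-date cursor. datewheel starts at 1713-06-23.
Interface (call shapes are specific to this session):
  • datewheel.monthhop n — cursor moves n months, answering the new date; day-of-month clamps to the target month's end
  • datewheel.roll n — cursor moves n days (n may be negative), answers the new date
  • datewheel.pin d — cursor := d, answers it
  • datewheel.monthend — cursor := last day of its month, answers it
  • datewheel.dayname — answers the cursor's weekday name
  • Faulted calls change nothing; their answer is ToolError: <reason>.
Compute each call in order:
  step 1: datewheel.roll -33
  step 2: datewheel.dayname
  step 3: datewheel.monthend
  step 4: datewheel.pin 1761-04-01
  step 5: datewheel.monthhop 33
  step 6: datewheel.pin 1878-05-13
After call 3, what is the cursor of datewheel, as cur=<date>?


·→ datewheel.roll(-33)
·← 1713-05-21
·→ datewheel.dayname()
·← Sunday
·→ datewheel.monthend()
·← 1713-05-31
·→ datewheel.pin(1761-04-01)
·← 1761-04-01
·→ datewheel.monthhop(33)
·← 1764-01-01
·→ datewheel.pin(1878-05-13)
·← 1878-05-13

Answer: cur=1713-05-31


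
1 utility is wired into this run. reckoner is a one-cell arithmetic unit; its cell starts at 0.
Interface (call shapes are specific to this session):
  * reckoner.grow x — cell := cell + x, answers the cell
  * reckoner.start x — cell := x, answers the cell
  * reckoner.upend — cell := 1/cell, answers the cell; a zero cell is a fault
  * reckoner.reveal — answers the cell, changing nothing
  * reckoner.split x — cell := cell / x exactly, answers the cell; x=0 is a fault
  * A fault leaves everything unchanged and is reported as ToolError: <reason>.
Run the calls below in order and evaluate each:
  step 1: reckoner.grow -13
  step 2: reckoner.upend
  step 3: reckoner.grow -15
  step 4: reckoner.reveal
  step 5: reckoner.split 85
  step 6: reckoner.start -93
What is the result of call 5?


Answer: -196/1105

Derivation:
I try reckoner.grow with -13, and get -13.
I use reckoner.upend(): -1/13.
Using reckoner.grow with -15: -196/13.
Next I call reckoner.reveal(), — result: -196/13.
I invoke reckoner.split with 85, giving -196/1105.
I use reckoner.start with -93, and see -93.


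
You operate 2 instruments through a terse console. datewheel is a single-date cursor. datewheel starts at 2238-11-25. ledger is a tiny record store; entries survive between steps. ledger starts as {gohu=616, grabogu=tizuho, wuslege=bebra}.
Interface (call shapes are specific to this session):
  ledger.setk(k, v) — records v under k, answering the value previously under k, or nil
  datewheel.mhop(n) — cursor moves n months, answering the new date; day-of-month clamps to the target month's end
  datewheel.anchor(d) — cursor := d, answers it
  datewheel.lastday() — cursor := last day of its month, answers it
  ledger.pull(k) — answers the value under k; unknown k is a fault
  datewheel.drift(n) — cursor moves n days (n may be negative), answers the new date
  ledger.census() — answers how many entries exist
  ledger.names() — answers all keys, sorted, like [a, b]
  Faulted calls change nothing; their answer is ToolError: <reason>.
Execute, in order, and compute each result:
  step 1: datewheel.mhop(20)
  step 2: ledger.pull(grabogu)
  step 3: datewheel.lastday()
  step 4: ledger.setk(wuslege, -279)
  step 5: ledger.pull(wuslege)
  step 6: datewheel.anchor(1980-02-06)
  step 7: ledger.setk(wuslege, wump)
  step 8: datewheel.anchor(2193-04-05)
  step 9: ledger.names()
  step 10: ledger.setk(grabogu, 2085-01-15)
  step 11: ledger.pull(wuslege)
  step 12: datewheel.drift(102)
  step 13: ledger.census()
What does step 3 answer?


Answer: 2240-07-31

Derivation:
==> datewheel.mhop(n→20)
<== 2240-07-25
==> ledger.pull(k→grabogu)
<== tizuho
==> datewheel.lastday()
<== 2240-07-31
==> ledger.setk(k→wuslege, v→-279)
<== bebra
==> ledger.pull(k→wuslege)
<== -279
==> datewheel.anchor(d→1980-02-06)
<== 1980-02-06
==> ledger.setk(k→wuslege, v→wump)
<== -279
==> datewheel.anchor(d→2193-04-05)
<== 2193-04-05
==> ledger.names()
<== [gohu, grabogu, wuslege]
==> ledger.setk(k→grabogu, v→2085-01-15)
<== tizuho
==> ledger.pull(k→wuslege)
<== wump
==> datewheel.drift(n→102)
<== 2193-07-16
==> ledger.census()
<== 3


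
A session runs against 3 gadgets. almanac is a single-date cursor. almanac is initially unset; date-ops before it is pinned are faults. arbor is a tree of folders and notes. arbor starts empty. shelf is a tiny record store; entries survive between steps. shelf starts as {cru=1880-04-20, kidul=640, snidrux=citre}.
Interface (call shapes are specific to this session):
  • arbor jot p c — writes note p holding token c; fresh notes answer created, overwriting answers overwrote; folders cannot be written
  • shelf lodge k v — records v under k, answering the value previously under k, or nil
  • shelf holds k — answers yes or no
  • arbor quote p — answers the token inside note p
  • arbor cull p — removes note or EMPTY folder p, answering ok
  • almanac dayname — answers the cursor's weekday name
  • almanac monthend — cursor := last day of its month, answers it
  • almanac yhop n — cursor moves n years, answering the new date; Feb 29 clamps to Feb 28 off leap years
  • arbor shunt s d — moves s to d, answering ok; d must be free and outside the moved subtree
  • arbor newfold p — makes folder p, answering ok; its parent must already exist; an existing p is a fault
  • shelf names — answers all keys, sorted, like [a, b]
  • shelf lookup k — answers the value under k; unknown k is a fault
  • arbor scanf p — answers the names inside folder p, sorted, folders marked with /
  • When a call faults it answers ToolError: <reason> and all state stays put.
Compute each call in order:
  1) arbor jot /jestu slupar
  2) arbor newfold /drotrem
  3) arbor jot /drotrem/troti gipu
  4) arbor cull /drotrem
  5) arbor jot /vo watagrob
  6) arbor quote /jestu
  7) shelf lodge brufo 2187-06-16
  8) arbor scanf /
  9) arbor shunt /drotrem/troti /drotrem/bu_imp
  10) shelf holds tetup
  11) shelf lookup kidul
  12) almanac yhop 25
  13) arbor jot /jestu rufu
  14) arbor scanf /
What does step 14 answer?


Answer: [drotrem/, jestu, vo]

Derivation:
Then arbor jot on p: /jestu, c: slupar: created.
I call arbor newfold on p: /drotrem, — result: ok.
I call arbor jot on p: /drotrem/troti, c: gipu, → created.
Invoking arbor cull on p: /drotrem: ToolError: not empty.
Invoking arbor jot on p: /vo, c: watagrob, and observe created.
I invoke arbor quote on p: /jestu, and get slupar.
Now I run shelf lodge on k: brufo, v: 2187-06-16, which returns nil.
Then arbor scanf on p: /, and get [drotrem/, jestu, vo].
Calling arbor shunt on s: /drotrem/troti, d: /drotrem/bu_imp, → ok.
Next I call shelf holds on k: tetup, and get no.
I run shelf lookup on k: kidul, — result: 640.
Calling almanac yhop on n: 25: ToolError: no date set.
Now I run arbor jot on p: /jestu, c: rufu, which returns overwrote.
Now I run arbor scanf on p: /, — result: [drotrem/, jestu, vo].


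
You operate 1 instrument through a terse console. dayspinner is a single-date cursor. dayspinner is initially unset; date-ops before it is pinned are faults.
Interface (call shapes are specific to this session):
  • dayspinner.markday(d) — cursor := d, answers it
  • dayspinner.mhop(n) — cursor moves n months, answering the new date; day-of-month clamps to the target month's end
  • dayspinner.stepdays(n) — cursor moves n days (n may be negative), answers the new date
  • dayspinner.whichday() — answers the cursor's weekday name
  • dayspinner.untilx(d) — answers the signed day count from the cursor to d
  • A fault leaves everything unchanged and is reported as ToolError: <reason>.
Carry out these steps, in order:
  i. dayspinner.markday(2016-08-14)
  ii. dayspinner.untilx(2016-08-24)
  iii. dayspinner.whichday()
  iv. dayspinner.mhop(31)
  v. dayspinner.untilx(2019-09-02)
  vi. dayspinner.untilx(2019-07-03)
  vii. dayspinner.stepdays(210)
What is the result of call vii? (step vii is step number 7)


Answer: 2019-10-10

Derivation:
Step: markday[d='2016-08-14']
Result: 2016-08-14
Step: untilx[d='2016-08-24']
Result: 10
Step: whichday[]
Result: Sunday
Step: mhop[n='31']
Result: 2019-03-14
Step: untilx[d='2019-09-02']
Result: 172
Step: untilx[d='2019-07-03']
Result: 111
Step: stepdays[n='210']
Result: 2019-10-10


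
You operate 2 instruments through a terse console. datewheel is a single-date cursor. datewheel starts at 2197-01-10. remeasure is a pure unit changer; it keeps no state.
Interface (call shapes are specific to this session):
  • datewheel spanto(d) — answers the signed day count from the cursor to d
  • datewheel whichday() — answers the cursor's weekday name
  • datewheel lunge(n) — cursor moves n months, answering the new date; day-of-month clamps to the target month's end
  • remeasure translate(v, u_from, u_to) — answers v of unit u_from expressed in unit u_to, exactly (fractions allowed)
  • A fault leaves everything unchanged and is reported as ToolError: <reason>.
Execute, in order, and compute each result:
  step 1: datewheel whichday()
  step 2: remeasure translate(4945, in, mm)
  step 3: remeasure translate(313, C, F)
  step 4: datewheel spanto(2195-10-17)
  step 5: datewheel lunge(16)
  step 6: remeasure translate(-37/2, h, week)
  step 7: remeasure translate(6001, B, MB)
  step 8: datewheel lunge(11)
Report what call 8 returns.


Answer: 2199-04-10

Derivation:
-- datewheel whichday() => Tuesday
-- remeasure translate(4945, in, mm) => 125603
-- remeasure translate(313, C, F) => 2977/5
-- datewheel spanto(2195-10-17) => -451
-- datewheel lunge(16) => 2198-05-10
-- remeasure translate(-37/2, h, week) => -37/336
-- remeasure translate(6001, B, MB) => 6001/1000000
-- datewheel lunge(11) => 2199-04-10


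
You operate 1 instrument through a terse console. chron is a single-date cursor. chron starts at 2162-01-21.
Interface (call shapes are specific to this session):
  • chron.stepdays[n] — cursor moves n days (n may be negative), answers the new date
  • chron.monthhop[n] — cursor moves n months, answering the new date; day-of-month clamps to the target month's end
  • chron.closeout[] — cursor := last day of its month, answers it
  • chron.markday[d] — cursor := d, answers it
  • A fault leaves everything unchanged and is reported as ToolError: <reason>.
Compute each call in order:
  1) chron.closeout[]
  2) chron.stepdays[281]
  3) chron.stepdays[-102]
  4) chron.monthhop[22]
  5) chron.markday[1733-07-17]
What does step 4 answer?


;; 1. chron.closeout() == 2162-01-31
;; 2. chron.stepdays(n=281) == 2162-11-08
;; 3. chron.stepdays(n=-102) == 2162-07-29
;; 4. chron.monthhop(n=22) == 2164-05-29
;; 5. chron.markday(d=1733-07-17) == 1733-07-17

Answer: 2164-05-29


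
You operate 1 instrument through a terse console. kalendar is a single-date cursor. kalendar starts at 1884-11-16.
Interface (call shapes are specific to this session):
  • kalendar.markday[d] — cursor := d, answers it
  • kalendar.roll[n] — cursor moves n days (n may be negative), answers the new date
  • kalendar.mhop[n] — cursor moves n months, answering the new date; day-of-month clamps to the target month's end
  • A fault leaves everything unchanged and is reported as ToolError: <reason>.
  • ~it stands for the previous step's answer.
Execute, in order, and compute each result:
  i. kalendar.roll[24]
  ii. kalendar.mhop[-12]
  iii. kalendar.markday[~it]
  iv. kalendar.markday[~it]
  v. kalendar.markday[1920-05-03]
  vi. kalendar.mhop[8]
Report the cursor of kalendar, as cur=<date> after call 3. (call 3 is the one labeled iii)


Answer: cur=1883-12-10

Derivation:
Act: kalendar.roll[n='24']
Obs: 1884-12-10
Act: kalendar.mhop[n='-12']
Obs: 1883-12-10
Act: kalendar.markday[d='~it']
Obs: 1883-12-10
Act: kalendar.markday[d='~it']
Obs: 1883-12-10
Act: kalendar.markday[d='1920-05-03']
Obs: 1920-05-03
Act: kalendar.mhop[n='8']
Obs: 1921-01-03


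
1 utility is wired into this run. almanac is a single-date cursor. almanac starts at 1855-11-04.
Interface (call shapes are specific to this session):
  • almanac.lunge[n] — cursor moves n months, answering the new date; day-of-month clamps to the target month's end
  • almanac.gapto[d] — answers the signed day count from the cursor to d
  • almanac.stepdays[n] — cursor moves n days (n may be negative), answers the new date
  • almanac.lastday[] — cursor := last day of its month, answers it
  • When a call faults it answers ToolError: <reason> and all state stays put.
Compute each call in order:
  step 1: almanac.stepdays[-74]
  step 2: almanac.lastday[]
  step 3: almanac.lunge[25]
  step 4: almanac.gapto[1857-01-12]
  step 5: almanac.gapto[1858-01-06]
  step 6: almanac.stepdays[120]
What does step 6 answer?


Answer: 1858-01-28

Derivation:
Act: almanac.stepdays[n=-74]
Obs: 1855-08-22
Act: almanac.lastday[]
Obs: 1855-08-31
Act: almanac.lunge[n=25]
Obs: 1857-09-30
Act: almanac.gapto[d=1857-01-12]
Obs: -261
Act: almanac.gapto[d=1858-01-06]
Obs: 98
Act: almanac.stepdays[n=120]
Obs: 1858-01-28


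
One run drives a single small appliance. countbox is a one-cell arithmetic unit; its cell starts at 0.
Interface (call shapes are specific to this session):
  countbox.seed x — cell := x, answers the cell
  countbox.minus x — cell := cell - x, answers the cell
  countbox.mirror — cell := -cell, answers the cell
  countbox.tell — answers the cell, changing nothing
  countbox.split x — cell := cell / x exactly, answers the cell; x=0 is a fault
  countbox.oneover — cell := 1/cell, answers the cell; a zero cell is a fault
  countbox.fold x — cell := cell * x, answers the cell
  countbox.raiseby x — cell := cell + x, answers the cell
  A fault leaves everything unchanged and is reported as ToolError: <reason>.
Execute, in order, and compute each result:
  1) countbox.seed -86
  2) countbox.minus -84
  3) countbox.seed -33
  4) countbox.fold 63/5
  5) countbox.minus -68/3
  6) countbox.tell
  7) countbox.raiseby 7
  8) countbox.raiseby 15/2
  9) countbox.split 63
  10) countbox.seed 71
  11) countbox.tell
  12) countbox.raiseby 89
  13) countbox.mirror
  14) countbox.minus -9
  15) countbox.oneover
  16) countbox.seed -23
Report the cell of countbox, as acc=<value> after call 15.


Answer: acc=-1/151

Derivation:
CALL countbox.seed[-86]
RET  -86
CALL countbox.minus[-84]
RET  -2
CALL countbox.seed[-33]
RET  -33
CALL countbox.fold[63/5]
RET  -2079/5
CALL countbox.minus[-68/3]
RET  -5897/15
CALL countbox.tell[]
RET  -5897/15
CALL countbox.raiseby[7]
RET  -5792/15
CALL countbox.raiseby[15/2]
RET  -11359/30
CALL countbox.split[63]
RET  -11359/1890
CALL countbox.seed[71]
RET  71
CALL countbox.tell[]
RET  71
CALL countbox.raiseby[89]
RET  160
CALL countbox.mirror[]
RET  -160
CALL countbox.minus[-9]
RET  -151
CALL countbox.oneover[]
RET  -1/151
CALL countbox.seed[-23]
RET  -23


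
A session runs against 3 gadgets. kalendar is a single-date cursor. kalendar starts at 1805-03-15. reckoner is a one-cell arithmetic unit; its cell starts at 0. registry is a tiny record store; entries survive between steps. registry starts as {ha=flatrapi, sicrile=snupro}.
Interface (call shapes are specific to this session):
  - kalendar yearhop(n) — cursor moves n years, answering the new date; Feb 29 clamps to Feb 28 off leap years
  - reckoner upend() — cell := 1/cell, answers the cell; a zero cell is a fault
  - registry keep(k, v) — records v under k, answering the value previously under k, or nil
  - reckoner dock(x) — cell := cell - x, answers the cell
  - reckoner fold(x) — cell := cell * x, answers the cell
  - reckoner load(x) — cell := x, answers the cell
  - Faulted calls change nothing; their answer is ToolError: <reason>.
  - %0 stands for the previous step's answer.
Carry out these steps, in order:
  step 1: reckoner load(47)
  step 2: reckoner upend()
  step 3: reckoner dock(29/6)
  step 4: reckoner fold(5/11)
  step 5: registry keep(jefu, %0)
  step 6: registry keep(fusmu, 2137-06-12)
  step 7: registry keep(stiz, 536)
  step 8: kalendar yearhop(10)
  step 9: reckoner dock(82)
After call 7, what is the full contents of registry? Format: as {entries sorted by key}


Answer: {fusmu=2137-06-12, ha=flatrapi, jefu=-6785/3102, sicrile=snupro, stiz=536}

Derivation:
% reckoner load x=47
[out] 47
% reckoner upend
[out] 1/47
% reckoner dock x=29/6
[out] -1357/282
% reckoner fold x=5/11
[out] -6785/3102
% registry keep k=jefu v=%0
[out] nil
% registry keep k=fusmu v=2137-06-12
[out] nil
% registry keep k=stiz v=536
[out] nil
% kalendar yearhop n=10
[out] 1815-03-15
% reckoner dock x=82
[out] -261149/3102


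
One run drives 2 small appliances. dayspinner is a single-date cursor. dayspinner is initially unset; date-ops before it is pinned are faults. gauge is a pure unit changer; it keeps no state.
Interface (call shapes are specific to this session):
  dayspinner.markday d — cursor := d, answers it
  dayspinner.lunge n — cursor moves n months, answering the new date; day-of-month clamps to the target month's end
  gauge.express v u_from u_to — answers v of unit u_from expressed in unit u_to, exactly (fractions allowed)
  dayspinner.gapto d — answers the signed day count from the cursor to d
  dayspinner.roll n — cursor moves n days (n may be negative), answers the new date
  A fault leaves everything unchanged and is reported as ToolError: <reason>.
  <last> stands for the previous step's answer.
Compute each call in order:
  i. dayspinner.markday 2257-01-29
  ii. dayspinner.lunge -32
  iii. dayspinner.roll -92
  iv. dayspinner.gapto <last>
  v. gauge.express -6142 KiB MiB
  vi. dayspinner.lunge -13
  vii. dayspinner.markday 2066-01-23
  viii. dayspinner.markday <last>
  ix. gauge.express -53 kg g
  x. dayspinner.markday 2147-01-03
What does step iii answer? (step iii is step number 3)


Do: dayspinner.markday[d='2257-01-29']
See: 2257-01-29
Do: dayspinner.lunge[n='-32']
See: 2254-05-29
Do: dayspinner.roll[n='-92']
See: 2254-02-26
Do: dayspinner.gapto[d='<last>']
See: 0
Do: gauge.express[v='-6142'; u_from='KiB'; u_to='MiB']
See: -3071/512
Do: dayspinner.lunge[n='-13']
See: 2253-01-26
Do: dayspinner.markday[d='2066-01-23']
See: 2066-01-23
Do: dayspinner.markday[d='<last>']
See: 2066-01-23
Do: gauge.express[v='-53'; u_from='kg'; u_to='g']
See: -53000
Do: dayspinner.markday[d='2147-01-03']
See: 2147-01-03

Answer: 2254-02-26
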